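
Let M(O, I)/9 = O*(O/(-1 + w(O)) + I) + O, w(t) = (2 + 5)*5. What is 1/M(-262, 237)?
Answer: -17/9231570 ≈ -1.8415e-6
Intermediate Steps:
w(t) = 35 (w(t) = 7*5 = 35)
M(O, I) = 9*O + 9*O*(I + O/34) (M(O, I) = 9*(O*(O/(-1 + 35) + I) + O) = 9*(O*(O/34 + I) + O) = 9*(O*(I + O/34) + O) = 9*(O + O*(I + O/34)) = 9*O + 9*O*(I + O/34))
1/M(-262, 237) = 1/((9/34)*(-262)*(34 - 262 + 34*237)) = 1/((9/34)*(-262)*(34 - 262 + 8058)) = 1/((9/34)*(-262)*7830) = 1/(-9231570/17) = -17/9231570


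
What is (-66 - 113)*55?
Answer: -9845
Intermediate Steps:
(-66 - 113)*55 = -179*55 = -9845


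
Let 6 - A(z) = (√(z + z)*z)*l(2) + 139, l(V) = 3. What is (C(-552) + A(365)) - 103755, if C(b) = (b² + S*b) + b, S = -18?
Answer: 210200 - 1095*√730 ≈ 1.8061e+5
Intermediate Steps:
C(b) = b² - 17*b (C(b) = (b² - 18*b) + b = b² - 17*b)
A(z) = -133 - 3*√2*z^(3/2) (A(z) = 6 - ((√(z + z)*z)*3 + 139) = 6 - ((√(2*z)*z)*3 + 139) = 6 - (((√2*√z)*z)*3 + 139) = 6 - ((√2*z^(3/2))*3 + 139) = 6 - (3*√2*z^(3/2) + 139) = 6 - (139 + 3*√2*z^(3/2)) = 6 + (-139 - 3*√2*z^(3/2)) = -133 - 3*√2*z^(3/2))
(C(-552) + A(365)) - 103755 = (-552*(-17 - 552) + (-133 - 3*√2*365^(3/2))) - 103755 = (-552*(-569) + (-133 - 3*√2*365*√365)) - 103755 = (314088 + (-133 - 1095*√730)) - 103755 = (313955 - 1095*√730) - 103755 = 210200 - 1095*√730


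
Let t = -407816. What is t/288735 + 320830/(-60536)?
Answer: -58661199713/8739430980 ≈ -6.7122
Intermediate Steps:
t/288735 + 320830/(-60536) = -407816/288735 + 320830/(-60536) = -407816*1/288735 + 320830*(-1/60536) = -407816/288735 - 160415/30268 = -58661199713/8739430980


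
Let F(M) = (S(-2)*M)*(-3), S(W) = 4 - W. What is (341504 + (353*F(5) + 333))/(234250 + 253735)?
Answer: 310067/487985 ≈ 0.63540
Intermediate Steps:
F(M) = -18*M (F(M) = ((4 - 1*(-2))*M)*(-3) = ((4 + 2)*M)*(-3) = (6*M)*(-3) = -18*M)
(341504 + (353*F(5) + 333))/(234250 + 253735) = (341504 + (353*(-18*5) + 333))/(234250 + 253735) = (341504 + (353*(-90) + 333))/487985 = (341504 + (-31770 + 333))*(1/487985) = (341504 - 31437)*(1/487985) = 310067*(1/487985) = 310067/487985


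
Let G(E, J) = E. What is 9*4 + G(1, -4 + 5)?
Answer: 37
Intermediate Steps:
9*4 + G(1, -4 + 5) = 9*4 + 1 = 36 + 1 = 37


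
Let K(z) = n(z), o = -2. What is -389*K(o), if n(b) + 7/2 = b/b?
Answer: 1945/2 ≈ 972.50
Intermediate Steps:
n(b) = -5/2 (n(b) = -7/2 + b/b = -7/2 + 1 = -5/2)
K(z) = -5/2
-389*K(o) = -389*(-5/2) = 1945/2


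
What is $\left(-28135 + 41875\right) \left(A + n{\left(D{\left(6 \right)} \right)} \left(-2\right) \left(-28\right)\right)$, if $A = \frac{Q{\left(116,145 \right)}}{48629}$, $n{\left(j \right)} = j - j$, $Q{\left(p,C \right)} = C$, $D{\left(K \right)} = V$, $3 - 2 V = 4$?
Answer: $\frac{1992300}{48629} \approx 40.969$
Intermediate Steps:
$V = - \frac{1}{2}$ ($V = \frac{3}{2} - 2 = - \frac{1}{2} \approx -0.5$)
$D{\left(K \right)} = - \frac{1}{2}$
$n{\left(j \right)} = 0$
$A = \frac{145}{48629} \approx 0.0029818$
$\left(-28135 + 41875\right) \left(A + n{\left(D{\left(6 \right)} \right)} \left(-2\right) \left(-28\right)\right) = \left(-28135 + 41875\right) \left(\frac{145}{48629} + 0 \left(-2\right) \left(-28\right)\right) = 13740 \left(\frac{145}{48629} + 0 \left(-28\right)\right) = 13740 \left(\frac{145}{48629} + 0\right) = 13740 \cdot \frac{145}{48629} = \frac{1992300}{48629}$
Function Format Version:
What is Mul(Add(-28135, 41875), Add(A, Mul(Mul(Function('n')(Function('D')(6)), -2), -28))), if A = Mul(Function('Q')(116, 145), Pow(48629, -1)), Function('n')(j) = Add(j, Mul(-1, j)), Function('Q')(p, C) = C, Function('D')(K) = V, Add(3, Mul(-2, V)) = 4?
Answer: Rational(1992300, 48629) ≈ 40.969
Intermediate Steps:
V = Rational(-1, 2) (V = Add(Rational(3, 2), Mul(Rational(-1, 2), 4)) = Add(Rational(3, 2), -2) = Rational(-1, 2) ≈ -0.50000)
Function('D')(K) = Rational(-1, 2)
Function('n')(j) = 0
A = Rational(145, 48629) (A = Mul(145, Pow(48629, -1)) = Mul(145, Rational(1, 48629)) = Rational(145, 48629) ≈ 0.0029818)
Mul(Add(-28135, 41875), Add(A, Mul(Mul(Function('n')(Function('D')(6)), -2), -28))) = Mul(Add(-28135, 41875), Add(Rational(145, 48629), Mul(Mul(0, -2), -28))) = Mul(13740, Add(Rational(145, 48629), Mul(0, -28))) = Mul(13740, Add(Rational(145, 48629), 0)) = Mul(13740, Rational(145, 48629)) = Rational(1992300, 48629)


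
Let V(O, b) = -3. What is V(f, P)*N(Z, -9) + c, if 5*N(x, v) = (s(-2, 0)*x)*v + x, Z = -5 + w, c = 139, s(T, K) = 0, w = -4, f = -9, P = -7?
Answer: 722/5 ≈ 144.40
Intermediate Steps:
Z = -9 (Z = -5 - 4 = -9)
N(x, v) = x/5 (N(x, v) = ((0*x)*v + x)/5 = (0*v + x)/5 = (0 + x)/5 = x/5)
V(f, P)*N(Z, -9) + c = -3*(-9)/5 + 139 = -3*(-9/5) + 139 = 27/5 + 139 = 722/5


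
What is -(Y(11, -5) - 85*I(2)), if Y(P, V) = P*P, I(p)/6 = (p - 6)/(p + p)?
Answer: -631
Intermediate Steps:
I(p) = 3*(-6 + p)/p (I(p) = 6*((p - 6)/(p + p)) = 6*((-6 + p)/((2*p))) = 6*((-6 + p)*(1/(2*p))) = 6*((-6 + p)/(2*p)) = 3*(-6 + p)/p)
Y(P, V) = P²
-(Y(11, -5) - 85*I(2)) = -(11² - 85*(3 - 18/2)) = -(121 - 85*(3 - 18*½)) = -(121 - 85*(3 - 9)) = -(121 - 85*(-6)) = -(121 + 510) = -1*631 = -631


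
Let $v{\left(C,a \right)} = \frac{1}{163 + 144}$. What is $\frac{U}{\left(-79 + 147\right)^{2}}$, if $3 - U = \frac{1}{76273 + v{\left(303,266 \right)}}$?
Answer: $\frac{70247129}{108274714688} \approx 0.00064879$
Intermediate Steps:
$v{\left(C,a \right)} = \frac{1}{307}$
$U = \frac{70247129}{23415812}$ ($U = 3 - \frac{1}{76273 + \frac{1}{307}} = 3 - \frac{1}{\frac{23415812}{307}} = 3 - \frac{307}{23415812} = \frac{70247129}{23415812} \approx 3.0$)
$\frac{U}{\left(-79 + 147\right)^{2}} = \frac{70247129}{23415812 \left(-79 + 147\right)^{2}} = \frac{70247129}{23415812 \cdot 68^{2}} = \frac{70247129}{23415812 \cdot 4624} = \frac{70247129}{23415812} \cdot \frac{1}{4624} = \frac{70247129}{108274714688}$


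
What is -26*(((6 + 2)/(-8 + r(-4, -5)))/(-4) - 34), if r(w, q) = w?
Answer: 2639/3 ≈ 879.67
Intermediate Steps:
-26*(((6 + 2)/(-8 + r(-4, -5)))/(-4) - 34) = -26*(((6 + 2)/(-8 - 4))/(-4) - 34) = -26*((8/(-12))*(-¼) - 34) = -26*((8*(-1/12))*(-¼) - 34) = -26*(-⅔*(-¼) - 34) = -26*(⅙ - 34) = -26*(-203/6) = 2639/3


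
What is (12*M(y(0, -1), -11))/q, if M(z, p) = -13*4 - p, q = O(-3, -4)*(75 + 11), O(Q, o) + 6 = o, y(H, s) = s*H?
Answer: 123/215 ≈ 0.57209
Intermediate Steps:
y(H, s) = H*s
O(Q, o) = -6 + o
q = -860 (q = (-6 - 4)*(75 + 11) = -10*86 = -860)
M(z, p) = -52 - p
(12*M(y(0, -1), -11))/q = (12*(-52 - 1*(-11)))/(-860) = (12*(-52 + 11))*(-1/860) = (12*(-41))*(-1/860) = -492*(-1/860) = 123/215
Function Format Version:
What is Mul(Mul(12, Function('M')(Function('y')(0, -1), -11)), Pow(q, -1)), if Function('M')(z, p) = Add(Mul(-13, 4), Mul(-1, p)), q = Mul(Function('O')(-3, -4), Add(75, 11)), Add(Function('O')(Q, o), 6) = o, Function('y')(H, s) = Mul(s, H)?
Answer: Rational(123, 215) ≈ 0.57209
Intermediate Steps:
Function('y')(H, s) = Mul(H, s)
Function('O')(Q, o) = Add(-6, o)
q = -860 (q = Mul(Add(-6, -4), Add(75, 11)) = Mul(-10, 86) = -860)
Function('M')(z, p) = Add(-52, Mul(-1, p))
Mul(Mul(12, Function('M')(Function('y')(0, -1), -11)), Pow(q, -1)) = Mul(Mul(12, Add(-52, Mul(-1, -11))), Pow(-860, -1)) = Mul(Mul(12, Add(-52, 11)), Rational(-1, 860)) = Mul(Mul(12, -41), Rational(-1, 860)) = Mul(-492, Rational(-1, 860)) = Rational(123, 215)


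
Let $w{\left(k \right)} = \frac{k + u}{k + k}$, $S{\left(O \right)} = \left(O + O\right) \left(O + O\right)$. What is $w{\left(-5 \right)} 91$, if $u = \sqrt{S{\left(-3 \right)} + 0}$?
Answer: $- \frac{91}{10} \approx -9.1$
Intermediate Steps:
$S{\left(O \right)} = 4 O^{2}$ ($S{\left(O \right)} = 2 O 2 O = 4 O^{2}$)
$u = 6$ ($u = \sqrt{4 \left(-3\right)^{2} + 0} = \sqrt{4 \cdot 9 + 0} = \sqrt{36 + 0} = \sqrt{36} = 6$)
$w{\left(k \right)} = \frac{6 + k}{2 k}$ ($w{\left(k \right)} = \frac{k + 6}{k + k} = \frac{6 + k}{2 k}$)
$w{\left(-5 \right)} 91 = \frac{6 - 5}{2 \left(-5\right)} 91 = \frac{1}{2} \left(- \frac{1}{5}\right) 1 \cdot 91 = \left(- \frac{1}{10}\right) 91 = - \frac{91}{10}$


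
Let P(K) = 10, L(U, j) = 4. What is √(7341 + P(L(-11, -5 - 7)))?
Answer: √7351 ≈ 85.738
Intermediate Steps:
√(7341 + P(L(-11, -5 - 7))) = √(7341 + 10) = √7351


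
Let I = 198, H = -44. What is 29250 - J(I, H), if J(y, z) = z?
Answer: 29294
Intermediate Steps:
29250 - J(I, H) = 29250 - 1*(-44) = 29250 + 44 = 29294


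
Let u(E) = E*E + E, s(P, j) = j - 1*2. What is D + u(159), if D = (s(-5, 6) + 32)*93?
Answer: 28788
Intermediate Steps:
s(P, j) = -2 + j (s(P, j) = j - 2 = -2 + j)
u(E) = E + E² (u(E) = E² + E = E + E²)
D = 3348 (D = ((-2 + 6) + 32)*93 = (4 + 32)*93 = 36*93 = 3348)
D + u(159) = 3348 + 159*(1 + 159) = 3348 + 159*160 = 3348 + 25440 = 28788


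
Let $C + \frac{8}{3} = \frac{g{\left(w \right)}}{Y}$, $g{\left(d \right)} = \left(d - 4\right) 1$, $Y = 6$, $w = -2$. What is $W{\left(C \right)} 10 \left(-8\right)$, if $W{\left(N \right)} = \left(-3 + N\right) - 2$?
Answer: $\frac{2080}{3} \approx 693.33$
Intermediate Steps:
$g{\left(d \right)} = -4 + d$ ($g{\left(d \right)} = \left(-4 + d\right) 1 = -4 + d$)
$C = - \frac{11}{3}$ ($C = - \frac{8}{3} + \frac{-4 - 2}{6} = - \frac{8}{3} - 1 = - \frac{11}{3} \approx -3.6667$)
$W{\left(N \right)} = -5 + N$
$W{\left(C \right)} 10 \left(-8\right) = \left(-5 - \frac{11}{3}\right) 10 \left(-8\right) = \left(- \frac{26}{3}\right) 10 \left(-8\right) = \left(- \frac{260}{3}\right) \left(-8\right) = \frac{2080}{3}$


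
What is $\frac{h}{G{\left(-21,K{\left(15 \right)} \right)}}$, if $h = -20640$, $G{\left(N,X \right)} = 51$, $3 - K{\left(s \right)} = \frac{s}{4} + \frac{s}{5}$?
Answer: $- \frac{6880}{17} \approx -404.71$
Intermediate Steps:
$K{\left(s \right)} = 3 - \frac{9 s}{20}$ ($K{\left(s \right)} = 3 - \left(\frac{s}{4} + \frac{s}{5}\right) = 3 - \frac{9 s}{20}$)
$\frac{h}{G{\left(-21,K{\left(15 \right)} \right)}} = - \frac{20640}{51} = \left(-20640\right) \frac{1}{51} = - \frac{6880}{17}$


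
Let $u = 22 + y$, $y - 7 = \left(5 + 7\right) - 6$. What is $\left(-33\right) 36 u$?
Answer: $-41580$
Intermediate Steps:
$y = 13$ ($y = 7 + \left(\left(5 + 7\right) - 6\right) = 7 + \left(12 - 6\right) = 7 + 6 = 13$)
$u = 35$ ($u = 22 + 13 = 35$)
$\left(-33\right) 36 u = \left(-33\right) 36 \cdot 35 = \left(-1188\right) 35 = -41580$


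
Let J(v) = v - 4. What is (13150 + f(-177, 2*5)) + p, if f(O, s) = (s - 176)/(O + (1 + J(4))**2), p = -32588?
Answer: -1710461/88 ≈ -19437.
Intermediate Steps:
J(v) = -4 + v
f(O, s) = (-176 + s)/(1 + O) (f(O, s) = (s - 176)/(O + (1 + (-4 + 4))**2) = (-176 + s)/(O + (1 + 0)**2) = (-176 + s)/(O + 1**2) = (-176 + s)/(O + 1) = (-176 + s)/(1 + O))
(13150 + f(-177, 2*5)) + p = (13150 + (-176 + 2*5)/(1 - 177)) - 32588 = (13150 + (-176 + 10)/(-176)) - 32588 = (13150 - 1/176*(-166)) - 32588 = (13150 + 83/88) - 32588 = 1157283/88 - 32588 = -1710461/88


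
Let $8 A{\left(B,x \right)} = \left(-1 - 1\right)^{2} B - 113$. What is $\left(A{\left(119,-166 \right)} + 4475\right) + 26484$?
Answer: $\frac{248035}{8} \approx 31004.0$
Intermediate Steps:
$A{\left(B,x \right)} = - \frac{113}{8} + \frac{B}{2}$ ($A{\left(B,x \right)} = \frac{\left(-1 - 1\right)^{2} B - 113}{8} = \frac{\left(-2\right)^{2} B - 113}{8} = \frac{4 B - 113}{8} = \frac{-113 + 4 B}{8} = - \frac{113}{8} + \frac{B}{2}$)
$\left(A{\left(119,-166 \right)} + 4475\right) + 26484 = \left(\left(- \frac{113}{8} + \frac{1}{2} \cdot 119\right) + 4475\right) + 26484 = \left(\left(- \frac{113}{8} + \frac{119}{2}\right) + 4475\right) + 26484 = \left(\frac{363}{8} + 4475\right) + 26484 = \frac{36163}{8} + 26484 = \frac{248035}{8}$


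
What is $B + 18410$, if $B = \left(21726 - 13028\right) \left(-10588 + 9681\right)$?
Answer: $-7870676$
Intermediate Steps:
$B = -7889086$ ($B = 8698 \left(-907\right) = -7889086$)
$B + 18410 = -7889086 + 18410 = -7870676$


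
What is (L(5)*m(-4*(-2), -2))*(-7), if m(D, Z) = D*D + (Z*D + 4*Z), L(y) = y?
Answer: -1400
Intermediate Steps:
m(D, Z) = D² + 4*Z + D*Z (m(D, Z) = D² + (D*Z + 4*Z) = D² + (4*Z + D*Z) = D² + 4*Z + D*Z)
(L(5)*m(-4*(-2), -2))*(-7) = (5*((-4*(-2))² + 4*(-2) - 4*(-2)*(-2)))*(-7) = (5*(8² - 8 + 8*(-2)))*(-7) = (5*(64 - 8 - 16))*(-7) = (5*40)*(-7) = 200*(-7) = -1400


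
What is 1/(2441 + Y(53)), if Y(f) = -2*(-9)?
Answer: 1/2459 ≈ 0.00040667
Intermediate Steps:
Y(f) = 18
1/(2441 + Y(53)) = 1/(2441 + 18) = 1/2459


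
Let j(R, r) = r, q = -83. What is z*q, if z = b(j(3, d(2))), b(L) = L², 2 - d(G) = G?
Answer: 0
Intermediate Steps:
d(G) = 2 - G
z = 0 (z = (2 - 1*2)² = (2 - 2)² = 0² = 0)
z*q = 0*(-83) = 0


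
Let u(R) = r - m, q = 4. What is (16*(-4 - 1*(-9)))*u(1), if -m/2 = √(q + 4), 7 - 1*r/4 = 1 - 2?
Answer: 2560 + 320*√2 ≈ 3012.5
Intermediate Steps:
r = 32 (r = 28 - 4*(1 - 2) = 28 - 4*(-1) = 28 + 4 = 32)
m = -4*√2 (m = -2*√(4 + 4) = -4*√2 ≈ -5.6569)
u(R) = 32 + 4*√2 (u(R) = 32 - (-4)*√2 = 32 + 4*√2)
(16*(-4 - 1*(-9)))*u(1) = (16*(-4 - 1*(-9)))*(32 + 4*√2) = (16*(-4 + 9))*(32 + 4*√2) = (16*5)*(32 + 4*√2) = 80*(32 + 4*√2) = 2560 + 320*√2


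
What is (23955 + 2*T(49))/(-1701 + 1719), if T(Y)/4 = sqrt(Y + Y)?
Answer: 7985/6 + 28*sqrt(2)/9 ≈ 1335.2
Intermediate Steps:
T(Y) = 4*sqrt(2)*sqrt(Y) (T(Y) = 4*sqrt(Y + Y) = 4*sqrt(2*Y) = 4*(sqrt(2)*sqrt(Y)) = 4*sqrt(2)*sqrt(Y))
(23955 + 2*T(49))/(-1701 + 1719) = (23955 + 2*(4*sqrt(2)*sqrt(49)))/(-1701 + 1719) = (23955 + 2*(4*sqrt(2)*7))/18 = (23955 + 2*(28*sqrt(2)))*(1/18) = (23955 + 56*sqrt(2))*(1/18) = 7985/6 + 28*sqrt(2)/9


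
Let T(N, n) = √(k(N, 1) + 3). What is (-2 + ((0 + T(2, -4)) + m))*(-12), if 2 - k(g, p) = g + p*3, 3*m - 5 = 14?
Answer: -52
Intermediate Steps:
m = 19/3 (m = 5/3 + (⅓)*14 = 5/3 + 14/3 = 19/3 ≈ 6.3333)
k(g, p) = 2 - g - 3*p (k(g, p) = 2 - (g + p*3) = 2 - (g + 3*p) = 2 + (-g - 3*p) = 2 - g - 3*p)
T(N, n) = √(2 - N) (T(N, n) = √((2 - N - 3*1) + 3) = √((2 - N - 3) + 3) = √((-1 - N) + 3) = √(2 - N))
(-2 + ((0 + T(2, -4)) + m))*(-12) = (-2 + ((0 + √(2 - 1*2)) + 19/3))*(-12) = (-2 + ((0 + √(2 - 2)) + 19/3))*(-12) = (-2 + ((0 + √0) + 19/3))*(-12) = (-2 + ((0 + 0) + 19/3))*(-12) = (-2 + (0 + 19/3))*(-12) = (-2 + 19/3)*(-12) = (13/3)*(-12) = -52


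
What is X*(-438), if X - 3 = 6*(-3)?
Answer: 6570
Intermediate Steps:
X = -15 (X = 3 + 6*(-3) = 3 - 18 = -15)
X*(-438) = -15*(-438) = 6570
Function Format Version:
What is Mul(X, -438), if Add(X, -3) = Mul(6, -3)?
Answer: 6570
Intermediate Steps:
X = -15 (X = Add(3, Mul(6, -3)) = Add(3, -18) = -15)
Mul(X, -438) = Mul(-15, -438) = 6570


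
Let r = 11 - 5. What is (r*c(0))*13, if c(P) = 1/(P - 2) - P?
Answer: -39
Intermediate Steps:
c(P) = 1/(-2 + P) - P
r = 6
(r*c(0))*13 = (6*((1 - 1*0² + 2*0)/(-2 + 0)))*13 = (6*((1 - 1*0 + 0)/(-2)))*13 = (6*(-(1 + 0 + 0)/2))*13 = (6*(-½*1))*13 = (6*(-½))*13 = -3*13 = -39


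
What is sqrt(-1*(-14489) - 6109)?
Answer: 2*sqrt(2095) ≈ 91.542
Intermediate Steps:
sqrt(-1*(-14489) - 6109) = sqrt(14489 - 6109) = sqrt(8380) = 2*sqrt(2095)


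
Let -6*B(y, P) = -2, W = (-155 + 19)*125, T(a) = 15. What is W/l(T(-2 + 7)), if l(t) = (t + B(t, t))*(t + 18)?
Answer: -8500/253 ≈ -33.597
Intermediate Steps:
W = -17000 (W = -136*125 = -17000)
B(y, P) = 1/3 (B(y, P) = -1/6*(-2) = 1/3)
l(t) = (18 + t)*(1/3 + t) (l(t) = (t + 1/3)*(t + 18) = (1/3 + t)*(18 + t) = (18 + t)*(1/3 + t))
W/l(T(-2 + 7)) = -17000/(6 + 15**2 + (55/3)*15) = -17000/(6 + 225 + 275) = -17000/506 = -17000*1/506 = -8500/253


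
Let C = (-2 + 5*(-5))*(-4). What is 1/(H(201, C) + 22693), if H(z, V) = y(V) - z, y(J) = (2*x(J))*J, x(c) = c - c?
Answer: 1/22492 ≈ 4.4460e-5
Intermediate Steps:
x(c) = 0
y(J) = 0 (y(J) = (2*0)*J = 0*J = 0)
C = 108 (C = (-2 - 25)*(-4) = -27*(-4) = 108)
H(z, V) = -z (H(z, V) = 0 - z = -z)
1/(H(201, C) + 22693) = 1/(-1*201 + 22693) = 1/(-201 + 22693) = 1/22492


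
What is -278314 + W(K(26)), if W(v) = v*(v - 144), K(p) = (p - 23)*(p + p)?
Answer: -276442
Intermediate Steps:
K(p) = 2*p*(-23 + p) (K(p) = (-23 + p)*(2*p) = 2*p*(-23 + p))
W(v) = v*(-144 + v)
-278314 + W(K(26)) = -278314 + (2*26*(-23 + 26))*(-144 + 2*26*(-23 + 26)) = -278314 + (2*26*3)*(-144 + 2*26*3) = -278314 + 156*(-144 + 156) = -278314 + 156*12 = -278314 + 1872 = -276442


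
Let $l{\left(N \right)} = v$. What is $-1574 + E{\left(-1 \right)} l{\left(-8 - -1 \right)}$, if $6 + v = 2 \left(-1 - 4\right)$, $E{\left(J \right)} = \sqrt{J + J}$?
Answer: $-1574 - 16 i \sqrt{2} \approx -1574.0 - 22.627 i$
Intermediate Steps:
$E{\left(J \right)} = \sqrt{2} \sqrt{J}$ ($E{\left(J \right)} = \sqrt{2 J} = \sqrt{2} \sqrt{J}$)
$v = -16$ ($v = -6 + 2 \left(-1 - 4\right) = -6 + 2 \left(-5\right) = -6 - 10 = -16$)
$l{\left(N \right)} = -16$
$-1574 + E{\left(-1 \right)} l{\left(-8 - -1 \right)} = -1574 + \sqrt{2} \sqrt{-1} \left(-16\right) = -1574 + \sqrt{2} i \left(-16\right) = -1574 + i \sqrt{2} \left(-16\right) = -1574 - 16 i \sqrt{2}$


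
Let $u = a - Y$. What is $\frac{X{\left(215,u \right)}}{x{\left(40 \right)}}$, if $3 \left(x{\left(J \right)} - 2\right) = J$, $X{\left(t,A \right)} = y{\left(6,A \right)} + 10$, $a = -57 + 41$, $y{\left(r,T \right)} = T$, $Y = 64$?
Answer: $- \frac{105}{23} \approx -4.5652$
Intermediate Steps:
$a = -16$
$u = -80$ ($u = -16 - 64 = -80$)
$X{\left(t,A \right)} = 10 + A$ ($X{\left(t,A \right)} = A + 10 = 10 + A$)
$x{\left(J \right)} = 2 + \frac{J}{3}$
$\frac{X{\left(215,u \right)}}{x{\left(40 \right)}} = \frac{10 - 80}{2 + \frac{1}{3} \cdot 40} = - \frac{70}{2 + \frac{40}{3}} = - \frac{70}{\frac{46}{3}} = \left(-70\right) \frac{3}{46} = - \frac{105}{23}$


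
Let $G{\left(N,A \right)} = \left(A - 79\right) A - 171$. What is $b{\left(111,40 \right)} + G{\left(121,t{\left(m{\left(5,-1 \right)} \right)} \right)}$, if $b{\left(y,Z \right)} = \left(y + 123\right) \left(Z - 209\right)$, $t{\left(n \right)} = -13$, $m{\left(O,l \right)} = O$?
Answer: $-38521$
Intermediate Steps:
$b{\left(y,Z \right)} = \left(-209 + Z\right) \left(123 + y\right)$ ($b{\left(y,Z \right)} = \left(123 + y\right) \left(-209 + Z\right) = \left(-209 + Z\right) \left(123 + y\right)$)
$G{\left(N,A \right)} = -171 + A \left(-79 + A\right)$ ($G{\left(N,A \right)} = \left(A - 79\right) A - 171 = \left(-79 + A\right) A - 171 = A \left(-79 + A\right) - 171 = -171 + A \left(-79 + A\right)$)
$b{\left(111,40 \right)} + G{\left(121,t{\left(m{\left(5,-1 \right)} \right)} \right)} = \left(-25707 - 23199 + 123 \cdot 40 + 40 \cdot 111\right) - \left(-856 - 169\right) = \left(-25707 - 23199 + 4920 + 4440\right) + \left(-171 + 169 + 1027\right) = -39546 + 1025 = -38521$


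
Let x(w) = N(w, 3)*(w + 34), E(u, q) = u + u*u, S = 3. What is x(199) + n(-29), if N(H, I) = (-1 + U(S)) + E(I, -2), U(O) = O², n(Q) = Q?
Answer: 4631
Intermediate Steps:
E(u, q) = u + u²
N(H, I) = 8 + I*(1 + I) (N(H, I) = (-1 + 3²) + I*(1 + I) = (-1 + 9) + I*(1 + I) = 8 + I*(1 + I))
x(w) = 680 + 20*w (x(w) = (8 + 3*(1 + 3))*(w + 34) = (8 + 3*4)*(34 + w) = (8 + 12)*(34 + w) = 20*(34 + w) = 680 + 20*w)
x(199) + n(-29) = (680 + 20*199) - 29 = (680 + 3980) - 29 = 4660 - 29 = 4631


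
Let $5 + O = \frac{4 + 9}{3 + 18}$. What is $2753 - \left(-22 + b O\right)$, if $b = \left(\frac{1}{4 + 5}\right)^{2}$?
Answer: $\frac{4720367}{1701} \approx 2775.1$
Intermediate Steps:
$O = - \frac{92}{21}$ ($O = -5 + \frac{4 + 9}{3 + 18} = -5 + \frac{13}{21} = - \frac{92}{21} \approx -4.381$)
$b = \frac{1}{81}$ ($b = \left(\frac{1}{9}\right)^{2} = \frac{1}{81} \approx 0.012346$)
$2753 - \left(-22 + b O\right) = 2753 - \left(-22 + \frac{1}{81} \left(- \frac{92}{21}\right)\right) = 2753 - \left(-22 - \frac{92}{1701}\right) = 2753 - - \frac{37514}{1701} = 2753 + \frac{37514}{1701} = \frac{4720367}{1701}$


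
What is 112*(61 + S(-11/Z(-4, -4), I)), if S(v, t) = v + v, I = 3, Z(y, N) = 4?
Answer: 6216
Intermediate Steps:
S(v, t) = 2*v
112*(61 + S(-11/Z(-4, -4), I)) = 112*(61 + 2*(-11/4)) = 112*(61 - 11/2) = 112*(111/2) = 6216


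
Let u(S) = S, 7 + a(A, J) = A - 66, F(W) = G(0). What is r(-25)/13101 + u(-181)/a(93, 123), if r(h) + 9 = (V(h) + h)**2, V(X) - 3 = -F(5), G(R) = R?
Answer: -2361781/262020 ≈ -9.0137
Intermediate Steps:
F(W) = 0
a(A, J) = -73 + A (a(A, J) = -7 + (A - 66) = -7 + (-66 + A) = -73 + A)
V(X) = 3 (V(X) = 3 - 1*0 = 3 + 0 = 3)
r(h) = -9 + (3 + h)**2
r(-25)/13101 + u(-181)/a(93, 123) = -25*(6 - 25)/13101 - 181/(-73 + 93) = -25*(-19)*(1/13101) - 181/20 = 475*(1/13101) - 181*1/20 = 475/13101 - 181/20 = -2361781/262020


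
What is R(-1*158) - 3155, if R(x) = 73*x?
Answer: -14689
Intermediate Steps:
R(-1*158) - 3155 = 73*(-1*158) - 3155 = 73*(-158) - 3155 = -11534 - 3155 = -14689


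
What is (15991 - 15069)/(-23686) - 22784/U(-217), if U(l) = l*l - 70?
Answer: -291506671/556846017 ≈ -0.52350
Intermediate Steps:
U(l) = -70 + l**2 (U(l) = l**2 - 70 = -70 + l**2)
(15991 - 15069)/(-23686) - 22784/U(-217) = (15991 - 15069)/(-23686) - 22784/(-70 + (-217)**2) = 922*(-1/23686) - 22784/(-70 + 47089) = -461/11843 - 22784/47019 = -291506671/556846017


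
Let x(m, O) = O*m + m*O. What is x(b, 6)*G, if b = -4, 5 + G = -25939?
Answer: 1245312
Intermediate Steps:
G = -25944 (G = -5 - 25939 = -25944)
x(m, O) = 2*O*m (x(m, O) = O*m + O*m = 2*O*m)
x(b, 6)*G = (2*6*(-4))*(-25944) = -48*(-25944) = 1245312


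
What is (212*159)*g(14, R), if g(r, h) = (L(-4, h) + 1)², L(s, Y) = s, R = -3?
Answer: 303372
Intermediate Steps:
g(r, h) = 9 (g(r, h) = (-4 + 1)² = (-3)² = 9)
(212*159)*g(14, R) = (212*159)*9 = 33708*9 = 303372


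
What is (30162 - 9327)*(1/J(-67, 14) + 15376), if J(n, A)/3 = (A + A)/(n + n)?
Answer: 4484560125/14 ≈ 3.2033e+8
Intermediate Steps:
J(n, A) = 3*A/n (J(n, A) = 3*((A + A)/(n + n)) = 3*((2*A)/((2*n))) = 3*((2*A)*(1/(2*n))) = 3*(A/n) = 3*A/n)
(30162 - 9327)*(1/J(-67, 14) + 15376) = (30162 - 9327)*(1/(3*14/(-67)) + 15376) = 20835*(1/(3*14*(-1/67)) + 15376) = 20835*(1/(-42/67) + 15376) = 20835*(-67/42 + 15376) = 20835*(645725/42) = 4484560125/14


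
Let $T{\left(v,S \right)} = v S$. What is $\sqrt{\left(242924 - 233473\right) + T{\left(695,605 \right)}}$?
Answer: $7 \sqrt{8774} \approx 655.69$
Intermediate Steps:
$T{\left(v,S \right)} = S v$
$\sqrt{\left(242924 - 233473\right) + T{\left(695,605 \right)}} = \sqrt{\left(242924 - 233473\right) + 605 \cdot 695} = \sqrt{\left(242924 - 233473\right) + 420475} = \sqrt{9451 + 420475} = \sqrt{429926} = 7 \sqrt{8774}$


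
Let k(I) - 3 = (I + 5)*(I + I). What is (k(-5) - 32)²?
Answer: 841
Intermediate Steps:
k(I) = 3 + 2*I*(5 + I) (k(I) = 3 + (I + 5)*(I + I) = 3 + (5 + I)*(2*I) = 3 + 2*I*(5 + I))
(k(-5) - 32)² = ((3 + 2*(-5)² + 10*(-5)) - 32)² = ((3 + 2*25 - 50) - 32)² = ((3 + 50 - 50) - 32)² = (3 - 32)² = (-29)² = 841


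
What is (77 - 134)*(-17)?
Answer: 969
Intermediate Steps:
(77 - 134)*(-17) = -57*(-17) = 969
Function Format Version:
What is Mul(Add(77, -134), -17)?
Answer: 969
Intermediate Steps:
Mul(Add(77, -134), -17) = Mul(-57, -17) = 969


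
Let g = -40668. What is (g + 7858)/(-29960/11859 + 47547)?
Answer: -389093790/563829913 ≈ -0.69009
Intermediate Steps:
(g + 7858)/(-29960/11859 + 47547) = (-40668 + 7858)/(-29960/11859 + 47547) = -32810/(-29960*1/11859 + 47547) = -32810/(-29960/11859 + 47547) = -32810/563829913/11859 = -32810*11859/563829913 = -389093790/563829913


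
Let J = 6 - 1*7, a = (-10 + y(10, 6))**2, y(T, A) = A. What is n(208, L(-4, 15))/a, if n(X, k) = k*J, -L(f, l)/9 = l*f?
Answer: -135/4 ≈ -33.750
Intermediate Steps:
a = 16 (a = (-10 + 6)**2 = (-4)**2 = 16)
L(f, l) = -9*f*l (L(f, l) = -9*l*f = -9*f*l)
J = -1 (J = 6 - 7 = -1)
n(X, k) = -k (n(X, k) = k*(-1) = -k)
n(208, L(-4, 15))/a = -(-9)*(-4)*15/16 = -1*540*(1/16) = -540*1/16 = -135/4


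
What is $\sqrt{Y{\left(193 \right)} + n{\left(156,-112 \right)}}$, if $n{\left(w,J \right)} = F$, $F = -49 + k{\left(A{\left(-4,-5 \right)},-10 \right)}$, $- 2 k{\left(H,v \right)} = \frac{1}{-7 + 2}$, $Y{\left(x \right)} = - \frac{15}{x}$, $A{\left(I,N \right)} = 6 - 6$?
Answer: $\frac{9 i \sqrt{2252310}}{1930} \approx 6.9984 i$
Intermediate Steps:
$A{\left(I,N \right)} = 0$ ($A{\left(I,N \right)} = 6 - 6 = 0$)
$k{\left(H,v \right)} = \frac{1}{10}$ ($k{\left(H,v \right)} = - \frac{1}{2 \left(-7 + 2\right)} = - \frac{1}{2 \left(-5\right)} = \left(- \frac{1}{2}\right) \left(- \frac{1}{5}\right) = \frac{1}{10}$)
$F = - \frac{489}{10}$ ($F = -49 + \frac{1}{10} = - \frac{489}{10} \approx -48.9$)
$n{\left(w,J \right)} = - \frac{489}{10}$
$\sqrt{Y{\left(193 \right)} + n{\left(156,-112 \right)}} = \sqrt{- \frac{15}{193} - \frac{489}{10}} = \sqrt{- \frac{94527}{1930}} = \frac{9 i \sqrt{2252310}}{1930}$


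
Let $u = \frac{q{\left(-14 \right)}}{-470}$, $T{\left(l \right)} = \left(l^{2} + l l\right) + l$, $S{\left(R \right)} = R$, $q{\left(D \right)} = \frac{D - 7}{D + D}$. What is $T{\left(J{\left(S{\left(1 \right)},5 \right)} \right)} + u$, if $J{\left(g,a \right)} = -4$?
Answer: $\frac{52637}{1880} \approx 27.998$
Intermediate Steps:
$q{\left(D \right)} = \frac{-7 + D}{2 D}$
$T{\left(l \right)} = l + 2 l^{2}$ ($T{\left(l \right)} = \left(l^{2} + l^{2}\right) + l = 2 l^{2} + l = l + 2 l^{2}$)
$u = - \frac{3}{1880}$ ($u = \frac{\frac{1}{2} \frac{1}{-14} \left(-7 - 14\right)}{-470} = \frac{1}{2} \left(- \frac{1}{14}\right) \left(-21\right) \left(- \frac{1}{470}\right) = \frac{3}{4} \left(- \frac{1}{470}\right) = - \frac{3}{1880} \approx -0.0015957$)
$T{\left(J{\left(S{\left(1 \right)},5 \right)} \right)} + u = - 4 \left(1 + 2 \left(-4\right)\right) - \frac{3}{1880} = - 4 \left(1 - 8\right) - \frac{3}{1880} = \left(-4\right) \left(-7\right) - \frac{3}{1880} = 28 - \frac{3}{1880} = \frac{52637}{1880}$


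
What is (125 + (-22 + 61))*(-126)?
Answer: -20664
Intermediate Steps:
(125 + (-22 + 61))*(-126) = (125 + 39)*(-126) = 164*(-126) = -20664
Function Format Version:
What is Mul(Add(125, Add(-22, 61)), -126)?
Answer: -20664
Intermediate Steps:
Mul(Add(125, Add(-22, 61)), -126) = Mul(Add(125, 39), -126) = Mul(164, -126) = -20664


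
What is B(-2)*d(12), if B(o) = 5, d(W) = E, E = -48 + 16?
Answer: -160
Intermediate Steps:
E = -32
d(W) = -32
B(-2)*d(12) = 5*(-32) = -160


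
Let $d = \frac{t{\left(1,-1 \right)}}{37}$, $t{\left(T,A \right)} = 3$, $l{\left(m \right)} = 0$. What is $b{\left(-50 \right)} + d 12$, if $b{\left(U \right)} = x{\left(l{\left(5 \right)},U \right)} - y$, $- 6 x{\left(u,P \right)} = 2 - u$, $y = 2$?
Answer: $- \frac{151}{111} \approx -1.3604$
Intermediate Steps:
$x{\left(u,P \right)} = - \frac{1}{3} + \frac{u}{6}$ ($x{\left(u,P \right)} = - \frac{2 - u}{6} = - \frac{1}{3} + \frac{u}{6}$)
$b{\left(U \right)} = - \frac{7}{3}$ ($b{\left(U \right)} = \left(- \frac{1}{3} + \frac{1}{6} \cdot 0\right) - 2 = \left(- \frac{1}{3} + 0\right) - 2 = - \frac{1}{3} - 2 = - \frac{7}{3}$)
$d = \frac{3}{37} \approx 0.081081$
$b{\left(-50 \right)} + d 12 = - \frac{7}{3} + \frac{3}{37} \cdot 12 = - \frac{7}{3} + \frac{36}{37} = - \frac{151}{111}$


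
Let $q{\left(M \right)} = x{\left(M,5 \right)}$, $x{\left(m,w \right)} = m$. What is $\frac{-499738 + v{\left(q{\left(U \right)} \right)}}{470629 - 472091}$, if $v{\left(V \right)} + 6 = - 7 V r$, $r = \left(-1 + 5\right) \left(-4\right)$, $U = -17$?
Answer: $\frac{250824}{731} \approx 343.12$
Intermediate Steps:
$q{\left(M \right)} = M$
$r = -16$ ($r = 4 \left(-4\right) = -16$)
$v{\left(V \right)} = -6 + 112 V$ ($v{\left(V \right)} = -6 + - 7 V \left(-16\right) = -6 + 112 V$)
$\frac{-499738 + v{\left(q{\left(U \right)} \right)}}{470629 - 472091} = \frac{-499738 + \left(-6 + 112 \left(-17\right)\right)}{470629 - 472091} = \frac{-499738 - 1910}{-1462} = \left(-499738 - 1910\right) \left(- \frac{1}{1462}\right) = \left(-501648\right) \left(- \frac{1}{1462}\right) = \frac{250824}{731}$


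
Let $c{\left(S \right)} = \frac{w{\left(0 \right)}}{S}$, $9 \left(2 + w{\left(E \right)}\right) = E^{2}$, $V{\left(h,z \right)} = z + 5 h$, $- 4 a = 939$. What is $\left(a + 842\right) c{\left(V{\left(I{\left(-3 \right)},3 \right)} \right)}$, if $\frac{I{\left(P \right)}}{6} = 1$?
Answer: $- \frac{2429}{66} \approx -36.803$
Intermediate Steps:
$I{\left(P \right)} = 6$ ($I{\left(P \right)} = 6 \cdot 1 = 6$)
$a = - \frac{939}{4}$ ($a = \left(- \frac{1}{4}\right) 939 = - \frac{939}{4} \approx -234.75$)
$w{\left(E \right)} = -2 + \frac{E^{2}}{9}$
$c{\left(S \right)} = - \frac{2}{S}$ ($c{\left(S \right)} = \frac{-2 + \frac{0^{2}}{9}}{S} = \frac{-2 + \frac{1}{9} \cdot 0}{S} = \frac{-2 + 0}{S} = - \frac{2}{S}$)
$\left(a + 842\right) c{\left(V{\left(I{\left(-3 \right)},3 \right)} \right)} = \left(- \frac{939}{4} + 842\right) \left(- \frac{2}{3 + 5 \cdot 6}\right) = \frac{2429 \left(- \frac{2}{3 + 30}\right)}{4} = \frac{2429 \left(- \frac{2}{33}\right)}{4} = \frac{2429 \left(\left(-2\right) \frac{1}{33}\right)}{4} = \frac{2429}{4} \left(- \frac{2}{33}\right) = - \frac{2429}{66}$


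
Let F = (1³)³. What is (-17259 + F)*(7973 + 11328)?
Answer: -333096658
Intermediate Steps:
F = 1 (F = 1³ = 1)
(-17259 + F)*(7973 + 11328) = (-17259 + 1)*(7973 + 11328) = -17258*19301 = -333096658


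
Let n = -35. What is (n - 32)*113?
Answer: -7571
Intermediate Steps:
(n - 32)*113 = (-35 - 32)*113 = -67*113 = -7571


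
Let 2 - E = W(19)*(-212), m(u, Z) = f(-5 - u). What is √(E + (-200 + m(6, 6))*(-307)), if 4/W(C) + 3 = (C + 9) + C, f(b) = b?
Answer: √7840591/11 ≈ 254.56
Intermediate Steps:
W(C) = 4/(6 + 2*C) (W(C) = 4/(-3 + ((C + 9) + C)) = 4/(-3 + ((9 + C) + C)) = 4/(-3 + (9 + 2*C)) = 4/(6 + 2*C))
m(u, Z) = -5 - u
E = 234/11 (E = 2 - 2/(3 + 19)*(-212) = 2 - 2/22*(-212) = 2 - 2*(1/22)*(-212) = 2 - (-212)/11 = 2 - 1*(-212/11) = 2 + 212/11 = 234/11 ≈ 21.273)
√(E + (-200 + m(6, 6))*(-307)) = √(234/11 + (-200 + (-5 - 1*6))*(-307)) = √(234/11 + (-200 + (-5 - 6))*(-307)) = √(234/11 + (-200 - 11)*(-307)) = √(234/11 - 211*(-307)) = √(234/11 + 64777) = √(712781/11) = √7840591/11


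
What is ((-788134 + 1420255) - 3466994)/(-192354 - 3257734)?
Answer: 2834873/3450088 ≈ 0.82168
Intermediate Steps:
((-788134 + 1420255) - 3466994)/(-192354 - 3257734) = (632121 - 3466994)/(-3450088) = -2834873*(-1/3450088) = 2834873/3450088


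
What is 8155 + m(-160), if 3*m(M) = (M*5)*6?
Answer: 6555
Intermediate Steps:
m(M) = 10*M (m(M) = ((M*5)*6)/3 = ((5*M)*6)/3 = (30*M)/3 = 10*M)
8155 + m(-160) = 8155 + 10*(-160) = 8155 - 1600 = 6555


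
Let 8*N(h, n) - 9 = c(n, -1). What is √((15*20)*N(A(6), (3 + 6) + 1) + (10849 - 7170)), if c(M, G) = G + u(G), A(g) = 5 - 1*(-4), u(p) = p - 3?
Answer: √3829 ≈ 61.879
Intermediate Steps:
u(p) = -3 + p
A(g) = 9 (A(g) = 5 + 4 = 9)
c(M, G) = -3 + 2*G (c(M, G) = G + (-3 + G) = -3 + 2*G)
N(h, n) = ½ (N(h, n) = 9/8 + (-3 + 2*(-1))/8 = 9/8 + (-3 - 2)/8 = 9/8 + (⅛)*(-5) = 9/8 - 5/8 = ½)
√((15*20)*N(A(6), (3 + 6) + 1) + (10849 - 7170)) = √((15*20)*(½) + (10849 - 7170)) = √(300*(½) + 3679) = √(150 + 3679) = √3829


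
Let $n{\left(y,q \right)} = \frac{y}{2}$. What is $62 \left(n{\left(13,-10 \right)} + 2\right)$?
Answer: $527$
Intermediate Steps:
$n{\left(y,q \right)} = \frac{y}{2}$ ($n{\left(y,q \right)} = y \frac{1}{2} = \frac{y}{2}$)
$62 \left(n{\left(13,-10 \right)} + 2\right) = 62 \left(\frac{1}{2} \cdot 13 + 2\right) = 62 \left(\frac{13}{2} + 2\right) = 62 \cdot \frac{17}{2} = 527$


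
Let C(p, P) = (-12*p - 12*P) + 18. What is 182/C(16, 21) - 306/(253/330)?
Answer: -1957433/4899 ≈ -399.56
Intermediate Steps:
C(p, P) = 18 - 12*P - 12*p (C(p, P) = (-12*P - 12*p) + 18 = 18 - 12*P - 12*p)
182/C(16, 21) - 306/(253/330) = 182/(18 - 12*21 - 12*16) - 306/(253/330) = 182/(18 - 252 - 192) - 306/(253*(1/330)) = 182/(-426) - 306/23/30 = 182*(-1/426) - 306*30/23 = -91/213 - 9180/23 = -1957433/4899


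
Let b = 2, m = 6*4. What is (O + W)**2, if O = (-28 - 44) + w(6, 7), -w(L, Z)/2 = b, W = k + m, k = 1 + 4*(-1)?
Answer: 3025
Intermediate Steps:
m = 24
k = -3 (k = 1 - 4 = -3)
W = 21 (W = -3 + 24 = 21)
w(L, Z) = -4 (w(L, Z) = -2*2 = -4)
O = -76 (O = (-28 - 44) - 4 = -72 - 4 = -76)
(O + W)**2 = (-76 + 21)**2 = (-55)**2 = 3025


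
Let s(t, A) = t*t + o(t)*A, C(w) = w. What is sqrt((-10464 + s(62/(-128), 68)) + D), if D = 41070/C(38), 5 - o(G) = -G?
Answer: I*sqrt(13420153815)/1216 ≈ 95.268*I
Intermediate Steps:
o(G) = 5 + G (o(G) = 5 - (-1)*G = 5 + G)
s(t, A) = t**2 + A*(5 + t) (s(t, A) = t*t + (5 + t)*A = t**2 + A*(5 + t))
D = 20535/19 (D = 41070/38 = 41070*(1/38) = 20535/19 ≈ 1080.8)
sqrt((-10464 + s(62/(-128), 68)) + D) = sqrt((-10464 + ((62/(-128))**2 + 68*(5 + 62/(-128)))) + 20535/19) = sqrt((-10464 + ((62*(-1/128))**2 + 68*(5 + 62*(-1/128)))) + 20535/19) = sqrt((-10464 + ((-31/64)**2 + 68*(5 - 31/64))) + 20535/19) = sqrt((-10464 + (961/4096 + 68*(289/64))) + 20535/19) = sqrt((-10464 + (961/4096 + 4913/16)) + 20535/19) = sqrt((-10464 + 1258689/4096) + 20535/19) = sqrt(-41601855/4096 + 20535/19) = sqrt(-706323885/77824) = I*sqrt(13420153815)/1216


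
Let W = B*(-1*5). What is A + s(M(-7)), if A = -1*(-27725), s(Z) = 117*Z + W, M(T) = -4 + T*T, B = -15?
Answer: 33065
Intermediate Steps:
W = 75 (W = -(-15)*5 = -15*(-5) = 75)
M(T) = -4 + T²
s(Z) = 75 + 117*Z (s(Z) = 117*Z + 75 = 75 + 117*Z)
A = 27725
A + s(M(-7)) = 27725 + (75 + 117*(-4 + (-7)²)) = 27725 + (75 + 117*(-4 + 49)) = 27725 + (75 + 117*45) = 27725 + (75 + 5265) = 27725 + 5340 = 33065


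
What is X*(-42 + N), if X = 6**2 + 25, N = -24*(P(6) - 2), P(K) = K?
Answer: -8418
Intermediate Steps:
N = -96 (N = -24*(6 - 2) = -24*4 = -6*16 = -96)
X = 61 (X = 36 + 25 = 61)
X*(-42 + N) = 61*(-42 - 96) = 61*(-138) = -8418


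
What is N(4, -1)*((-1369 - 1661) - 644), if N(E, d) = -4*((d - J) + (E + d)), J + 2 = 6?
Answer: -29392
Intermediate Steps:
J = 4 (J = -2 + 6 = 4)
N(E, d) = 16 - 8*d - 4*E (N(E, d) = -4*((d - 1*4) + (E + d)) = -4*((d - 4) + (E + d)) = -4*((-4 + d) + (E + d)) = -4*(-4 + E + 2*d) = 16 - 8*d - 4*E)
N(4, -1)*((-1369 - 1661) - 644) = (16 - 8*(-1) - 4*4)*((-1369 - 1661) - 644) = (16 + 8 - 16)*(-3030 - 644) = 8*(-3674) = -29392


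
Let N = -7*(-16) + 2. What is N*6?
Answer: 684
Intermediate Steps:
N = 114 (N = 112 + 2 = 114)
N*6 = 114*6 = 684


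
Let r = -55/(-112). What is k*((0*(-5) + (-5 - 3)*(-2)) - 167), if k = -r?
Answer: 8305/112 ≈ 74.152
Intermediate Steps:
r = 55/112 (r = -55*(-1/112) = 55/112 ≈ 0.49107)
k = -55/112 (k = -1*55/112 = -55/112 ≈ -0.49107)
k*((0*(-5) + (-5 - 3)*(-2)) - 167) = -55*((0*(-5) + (-5 - 3)*(-2)) - 167)/112 = -55*((0 - 8*(-2)) - 167)/112 = -55*((0 + 16) - 167)/112 = -55*(16 - 167)/112 = -55/112*(-151) = 8305/112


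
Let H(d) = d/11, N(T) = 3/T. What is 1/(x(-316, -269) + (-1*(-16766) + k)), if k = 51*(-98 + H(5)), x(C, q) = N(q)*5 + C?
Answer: 2959/33954898 ≈ 8.7145e-5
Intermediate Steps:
H(d) = d/11 (H(d) = d*(1/11) = d/11)
x(C, q) = C + 15/q (x(C, q) = (3/q)*5 + C = 15/q + C = C + 15/q)
k = -54723/11 (k = 51*(-98 + (1/11)*5) = 51*(-98 + 5/11) = 51*(-1073/11) = -54723/11 ≈ -4974.8)
1/(x(-316, -269) + (-1*(-16766) + k)) = 1/((-316 + 15/(-269)) + (-1*(-16766) - 54723/11)) = 1/((-316 + 15*(-1/269)) + (16766 - 54723/11)) = 1/((-316 - 15/269) + 129703/11) = 1/(-85019/269 + 129703/11) = 1/(33954898/2959) = 2959/33954898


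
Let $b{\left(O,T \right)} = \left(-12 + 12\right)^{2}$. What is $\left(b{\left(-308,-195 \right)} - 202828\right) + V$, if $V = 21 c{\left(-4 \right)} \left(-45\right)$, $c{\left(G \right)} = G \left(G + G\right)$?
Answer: $-233068$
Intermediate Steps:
$b{\left(O,T \right)} = 0$ ($b{\left(O,T \right)} = 0^{2} = 0$)
$c{\left(G \right)} = 2 G^{2}$ ($c{\left(G \right)} = G 2 G = 2 G^{2}$)
$V = -30240$ ($V = 21 \cdot 2 \left(-4\right)^{2} \left(-45\right) = 21 \cdot 2 \cdot 16 \left(-45\right) = 21 \cdot 32 \left(-45\right) = 672 \left(-45\right) = -30240$)
$\left(b{\left(-308,-195 \right)} - 202828\right) + V = \left(0 - 202828\right) - 30240 = -202828 - 30240 = -233068$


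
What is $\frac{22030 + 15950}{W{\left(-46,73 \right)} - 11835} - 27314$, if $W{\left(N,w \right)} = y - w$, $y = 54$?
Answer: $- \frac{161909068}{5927} \approx -27317.0$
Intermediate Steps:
$W{\left(N,w \right)} = 54 - w$
$\frac{22030 + 15950}{W{\left(-46,73 \right)} - 11835} - 27314 = \frac{22030 + 15950}{\left(54 - 73\right) - 11835} - 27314 = \frac{37980}{\left(54 - 73\right) - 11835} - 27314 = \frac{37980}{-19 - 11835} - 27314 = \frac{37980}{-11854} - 27314 = 37980 \left(- \frac{1}{11854}\right) - 27314 = - \frac{18990}{5927} - 27314 = - \frac{161909068}{5927}$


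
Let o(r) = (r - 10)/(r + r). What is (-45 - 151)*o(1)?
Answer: 882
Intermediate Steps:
o(r) = (-10 + r)/(2*r) (o(r) = (-10 + r)/((2*r)) = (-10 + r)*(1/(2*r)) = (-10 + r)/(2*r))
(-45 - 151)*o(1) = (-45 - 151)*((1/2)*(-10 + 1)/1) = -98*(-9) = -196*(-9/2) = 882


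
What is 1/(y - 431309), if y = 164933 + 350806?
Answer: 1/84430 ≈ 1.1844e-5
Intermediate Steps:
y = 515739
1/(y - 431309) = 1/(515739 - 431309) = 1/84430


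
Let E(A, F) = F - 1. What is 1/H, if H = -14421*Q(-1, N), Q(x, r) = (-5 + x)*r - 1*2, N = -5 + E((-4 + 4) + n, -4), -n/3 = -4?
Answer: -1/836418 ≈ -1.1956e-6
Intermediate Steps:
n = 12 (n = -3*(-4) = 12)
E(A, F) = -1 + F
N = -10 (N = -5 + (-1 - 4) = -5 - 5 = -10)
Q(x, r) = -2 + r*(-5 + x) (Q(x, r) = r*(-5 + x) - 2 = -2 + r*(-5 + x))
H = -836418 (H = -14421*(-2 - 5*(-10) - 10*(-1)) = -14421*(-2 + 50 + 10) = -14421*58 = -836418)
1/H = 1/(-836418) = -1/836418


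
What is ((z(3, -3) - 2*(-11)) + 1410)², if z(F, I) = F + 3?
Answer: 2067844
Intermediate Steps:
z(F, I) = 3 + F
((z(3, -3) - 2*(-11)) + 1410)² = (((3 + 3) - 2*(-11)) + 1410)² = ((6 + 22) + 1410)² = (28 + 1410)² = 1438² = 2067844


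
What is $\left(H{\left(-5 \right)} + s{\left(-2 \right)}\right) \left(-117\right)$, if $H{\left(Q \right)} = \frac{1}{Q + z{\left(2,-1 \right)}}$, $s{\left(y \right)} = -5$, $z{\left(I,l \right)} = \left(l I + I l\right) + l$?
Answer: $\frac{5967}{10} \approx 596.7$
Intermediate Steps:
$z{\left(I,l \right)} = l + 2 I l$ ($z{\left(I,l \right)} = \left(I l + I l\right) + l = 2 I l + l = l + 2 I l$)
$H{\left(Q \right)} = \frac{1}{-5 + Q}$ ($H{\left(Q \right)} = \frac{1}{Q - \left(1 + 2 \cdot 2\right)} = \frac{1}{Q - \left(1 + 4\right)} = \frac{1}{Q - 5} = \frac{1}{-5 + Q}$)
$\left(H{\left(-5 \right)} + s{\left(-2 \right)}\right) \left(-117\right) = \left(\frac{1}{-5 - 5} - 5\right) \left(-117\right) = \left(\frac{1}{-10} - 5\right) \left(-117\right) = \left(- \frac{1}{10} - 5\right) \left(-117\right) = \left(- \frac{51}{10}\right) \left(-117\right) = \frac{5967}{10}$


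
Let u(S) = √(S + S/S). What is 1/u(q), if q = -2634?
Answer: -I*√2633/2633 ≈ -0.019488*I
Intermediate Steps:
u(S) = √(1 + S) (u(S) = √(S + 1) = √(1 + S))
1/u(q) = 1/(√(1 - 2634)) = 1/(√(-2633)) = 1/(I*√2633) = -I*√2633/2633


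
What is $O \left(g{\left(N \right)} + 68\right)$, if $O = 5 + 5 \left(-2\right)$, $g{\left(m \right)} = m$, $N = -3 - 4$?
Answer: $-305$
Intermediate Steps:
$N = -7$ ($N = -3 - 4 = -7$)
$O = -5$ ($O = 5 - 10 = -5$)
$O \left(g{\left(N \right)} + 68\right) = - 5 \left(-7 + 68\right) = \left(-5\right) 61 = -305$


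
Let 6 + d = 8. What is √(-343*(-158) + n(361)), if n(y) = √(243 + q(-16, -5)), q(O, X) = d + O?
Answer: √(54194 + √229) ≈ 232.83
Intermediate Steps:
d = 2 (d = -6 + 8 = 2)
q(O, X) = 2 + O
n(y) = √229 (n(y) = √(243 + (2 - 16)) = √(243 - 14) = √229)
√(-343*(-158) + n(361)) = √(-343*(-158) + √229) = √(54194 + √229)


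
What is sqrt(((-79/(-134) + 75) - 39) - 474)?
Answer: I*sqrt(7854142)/134 ≈ 20.914*I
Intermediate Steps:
sqrt(((-79/(-134) + 75) - 39) - 474) = sqrt(((-79*(-1/134) + 75) - 39) - 474) = sqrt(((79/134 + 75) - 39) - 474) = sqrt((10129/134 - 39) - 474) = sqrt(4903/134 - 474) = sqrt(-58613/134) = I*sqrt(7854142)/134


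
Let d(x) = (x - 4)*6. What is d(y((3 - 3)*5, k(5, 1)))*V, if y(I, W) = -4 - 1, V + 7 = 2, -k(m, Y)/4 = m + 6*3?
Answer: 270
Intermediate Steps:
k(m, Y) = -72 - 4*m (k(m, Y) = -4*(m + 6*3) = -4*(m + 18) = -4*(18 + m) = -72 - 4*m)
V = -5 (V = -7 + 2 = -5)
y(I, W) = -5
d(x) = -24 + 6*x (d(x) = (-4 + x)*6 = -24 + 6*x)
d(y((3 - 3)*5, k(5, 1)))*V = (-24 + 6*(-5))*(-5) = (-24 - 30)*(-5) = -54*(-5) = 270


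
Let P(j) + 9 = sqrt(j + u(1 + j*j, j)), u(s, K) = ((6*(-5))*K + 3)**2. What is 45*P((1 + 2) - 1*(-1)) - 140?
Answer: -545 + 45*sqrt(13693) ≈ 4720.8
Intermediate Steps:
u(s, K) = (3 - 30*K)**2 (u(s, K) = (-30*K + 3)**2 = (3 - 30*K)**2)
P(j) = -9 + sqrt(j + 9*(-1 + 10*j)**2)
45*P((1 + 2) - 1*(-1)) - 140 = 45*(-9 + sqrt(((1 + 2) - 1*(-1)) + 9*(-1 + 10*((1 + 2) - 1*(-1)))**2)) - 140 = 45*(-9 + sqrt((3 + 1) + 9*(-1 + 10*(3 + 1))**2)) - 140 = 45*(-9 + sqrt(4 + 9*(-1 + 10*4)**2)) - 140 = 45*(-9 + sqrt(4 + 9*(-1 + 40)**2)) - 140 = 45*(-9 + sqrt(4 + 9*39**2)) - 140 = 45*(-9 + sqrt(4 + 9*1521)) - 140 = 45*(-9 + sqrt(4 + 13689)) - 140 = 45*(-9 + sqrt(13693)) - 140 = (-405 + 45*sqrt(13693)) - 140 = -545 + 45*sqrt(13693)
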